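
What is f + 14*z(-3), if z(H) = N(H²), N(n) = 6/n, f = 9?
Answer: 55/3 ≈ 18.333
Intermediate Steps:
z(H) = 6/H² (z(H) = 6/(H²) = 6/H²)
f + 14*z(-3) = 9 + 14*(6/(-3)²) = 9 + 14*(6*(⅑)) = 9 + 14*(⅔) = 9 + 28/3 = 55/3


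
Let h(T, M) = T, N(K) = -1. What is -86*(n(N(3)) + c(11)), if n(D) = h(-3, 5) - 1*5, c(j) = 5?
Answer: 258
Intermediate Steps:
n(D) = -8 (n(D) = -3 - 1*5 = -3 - 5 = -8)
-86*(n(N(3)) + c(11)) = -86*(-8 + 5) = -86*(-3) = 258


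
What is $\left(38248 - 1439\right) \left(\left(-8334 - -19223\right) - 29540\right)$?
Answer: $-686524659$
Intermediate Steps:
$\left(38248 - 1439\right) \left(\left(-8334 - -19223\right) - 29540\right) = 36809 \left(\left(-8334 + 19223\right) - 29540\right) = 36809 \left(10889 - 29540\right) = 36809 \left(-18651\right) = -686524659$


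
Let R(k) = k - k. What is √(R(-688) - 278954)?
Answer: I*√278954 ≈ 528.16*I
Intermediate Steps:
R(k) = 0
√(R(-688) - 278954) = √(0 - 278954) = √(-278954) = I*√278954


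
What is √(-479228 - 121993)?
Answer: I*√601221 ≈ 775.38*I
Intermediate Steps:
√(-479228 - 121993) = √(-601221) = I*√601221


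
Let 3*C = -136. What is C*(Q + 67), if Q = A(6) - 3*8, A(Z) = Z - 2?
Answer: -6392/3 ≈ -2130.7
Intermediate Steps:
C = -136/3 (C = (⅓)*(-136) = -136/3 ≈ -45.333)
A(Z) = -2 + Z
Q = -20 (Q = (-2 + 6) - 3*8 = 4 - 24 = -20)
C*(Q + 67) = -136*(-20 + 67)/3 = -136/3*47 = -6392/3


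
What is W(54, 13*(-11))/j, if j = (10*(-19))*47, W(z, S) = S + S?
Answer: 143/4465 ≈ 0.032027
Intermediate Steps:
W(z, S) = 2*S
j = -8930 (j = -190*47 = -8930)
W(54, 13*(-11))/j = (2*(13*(-11)))/(-8930) = (2*(-143))*(-1/8930) = -286*(-1/8930) = 143/4465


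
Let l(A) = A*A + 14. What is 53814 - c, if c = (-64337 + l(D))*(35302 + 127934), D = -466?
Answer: -24947793774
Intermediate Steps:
l(A) = 14 + A² (l(A) = A² + 14 = 14 + A²)
c = 24947847588 (c = (-64337 + (14 + (-466)²))*(35302 + 127934) = (-64337 + (14 + 217156))*163236 = (-64337 + 217170)*163236 = 152833*163236 = 24947847588)
53814 - c = 53814 - 1*24947847588 = 53814 - 24947847588 = -24947793774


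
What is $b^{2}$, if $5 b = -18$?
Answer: $\frac{324}{25} \approx 12.96$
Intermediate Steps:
$b = - \frac{18}{5}$ ($b = \frac{1}{5} \left(-18\right) = - \frac{18}{5} \approx -3.6$)
$b^{2} = \left(- \frac{18}{5}\right)^{2} = \frac{324}{25}$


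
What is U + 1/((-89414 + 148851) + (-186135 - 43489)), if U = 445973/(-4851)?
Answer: -2299963994/25017489 ≈ -91.934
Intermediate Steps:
U = -40543/441 (U = 445973*(-1/4851) = -40543/441 ≈ -91.934)
U + 1/((-89414 + 148851) + (-186135 - 43489)) = -40543/441 + 1/((-89414 + 148851) + (-186135 - 43489)) = -40543/441 + 1/(59437 - 229624) = -40543/441 + 1/(-170187) = -40543/441 - 1/170187 = -2299963994/25017489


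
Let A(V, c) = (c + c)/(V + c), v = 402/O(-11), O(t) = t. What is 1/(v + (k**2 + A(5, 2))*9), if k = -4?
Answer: 77/8670 ≈ 0.0088812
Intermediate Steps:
v = -402/11 (v = 402/(-11) = 402*(-1/11) = -402/11 ≈ -36.545)
A(V, c) = 2*c/(V + c) (A(V, c) = (2*c)/(V + c) = 2*c/(V + c))
1/(v + (k**2 + A(5, 2))*9) = 1/(-402/11 + ((-4)**2 + 2*2/(5 + 2))*9) = 1/(-402/11 + (16 + 2*2/7)*9) = 1/(-402/11 + (16 + 2*2*(1/7))*9) = 1/(-402/11 + (16 + 4/7)*9) = 1/(-402/11 + (116/7)*9) = 1/(-402/11 + 1044/7) = 1/(8670/77) = 77/8670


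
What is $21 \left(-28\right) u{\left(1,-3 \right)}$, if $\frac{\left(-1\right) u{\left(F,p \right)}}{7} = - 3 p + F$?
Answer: $41160$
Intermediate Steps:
$u{\left(F,p \right)} = - 7 F + 21 p$ ($u{\left(F,p \right)} = - 7 \left(- 3 p + F\right) = - 7 \left(F - 3 p\right) = - 7 F + 21 p$)
$21 \left(-28\right) u{\left(1,-3 \right)} = 21 \left(-28\right) \left(\left(-7\right) 1 + 21 \left(-3\right)\right) = - 588 \left(-7 - 63\right) = \left(-588\right) \left(-70\right) = 41160$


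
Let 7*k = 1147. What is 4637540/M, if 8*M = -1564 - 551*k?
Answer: -51940448/128589 ≈ -403.93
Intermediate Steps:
k = 1147/7 (k = (1/7)*1147 = 1147/7 ≈ 163.86)
M = -642945/56 (M = (-1564 - 551*1147/7)/8 = (-1564 - 631997/7)/8 = (1/8)*(-642945/7) = -642945/56 ≈ -11481.)
4637540/M = 4637540/(-642945/56) = 4637540*(-56/642945) = -51940448/128589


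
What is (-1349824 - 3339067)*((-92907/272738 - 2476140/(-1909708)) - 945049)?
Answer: 18612939185758073442613/4200402746 ≈ 4.4312e+12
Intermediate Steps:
(-1349824 - 3339067)*((-92907/272738 - 2476140/(-1909708)) - 945049) = -4688891*((-92907*1/272738 - 2476140*(-1/1909708)) - 945049) = -4688891*((-2997/8798 + 619035/477427) - 945049) = -4688891*(4015421211/4200402746 - 945049) = -4688891*(-3969582399283343/4200402746) = 18612939185758073442613/4200402746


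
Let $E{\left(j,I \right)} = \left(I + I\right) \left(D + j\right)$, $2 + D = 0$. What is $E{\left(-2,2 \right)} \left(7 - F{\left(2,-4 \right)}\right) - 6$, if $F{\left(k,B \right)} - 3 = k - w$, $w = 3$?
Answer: $-86$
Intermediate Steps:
$D = -2$ ($D = -2 + 0 = -2$)
$E{\left(j,I \right)} = 2 I \left(-2 + j\right)$ ($E{\left(j,I \right)} = \left(I + I\right) \left(-2 + j\right) = 2 I \left(-2 + j\right)$)
$F{\left(k,B \right)} = k$ ($F{\left(k,B \right)} = 3 + \left(k - 3\right) = 3 + \left(-3 + k\right) = k$)
$E{\left(-2,2 \right)} \left(7 - F{\left(2,-4 \right)}\right) - 6 = 2 \cdot 2 \left(-2 - 2\right) \left(7 - 2\right) - 6 = 2 \cdot 2 \left(-4\right) \left(7 - 2\right) - 6 = \left(-16\right) 5 - 6 = -80 - 6 = -86$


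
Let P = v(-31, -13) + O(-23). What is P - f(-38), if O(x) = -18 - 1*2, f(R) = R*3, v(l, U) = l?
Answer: 63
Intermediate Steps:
f(R) = 3*R
O(x) = -20 (O(x) = -18 - 2 = -20)
P = -51 (P = -31 - 20 = -51)
P - f(-38) = -51 - 3*(-38) = -51 - 1*(-114) = -51 + 114 = 63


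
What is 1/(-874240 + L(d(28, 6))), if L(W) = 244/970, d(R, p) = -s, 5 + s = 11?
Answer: -485/424006278 ≈ -1.1439e-6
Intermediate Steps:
s = 6 (s = -5 + 11 = 6)
d(R, p) = -6 (d(R, p) = -1*6 = -6)
L(W) = 122/485 (L(W) = 244*(1/970) = 122/485)
1/(-874240 + L(d(28, 6))) = 1/(-874240 + 122/485) = 1/(-424006278/485) = -485/424006278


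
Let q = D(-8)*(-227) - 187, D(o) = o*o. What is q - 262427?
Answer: -277142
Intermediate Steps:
D(o) = o**2
q = -14715 (q = (-8)**2*(-227) - 187 = 64*(-227) - 187 = -14528 - 187 = -14715)
q - 262427 = -14715 - 262427 = -277142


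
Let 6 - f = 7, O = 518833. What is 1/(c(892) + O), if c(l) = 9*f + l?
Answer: 1/519716 ≈ 1.9241e-6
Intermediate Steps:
f = -1 (f = 6 - 1*7 = 6 - 7 = -1)
c(l) = -9 + l (c(l) = 9*(-1) + l = -9 + l)
1/(c(892) + O) = 1/((-9 + 892) + 518833) = 1/(883 + 518833) = 1/519716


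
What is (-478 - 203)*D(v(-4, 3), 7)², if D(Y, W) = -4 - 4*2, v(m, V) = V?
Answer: -98064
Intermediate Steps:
D(Y, W) = -12 (D(Y, W) = -4 - 8 = -12)
(-478 - 203)*D(v(-4, 3), 7)² = (-478 - 203)*(-12)² = -681*144 = -98064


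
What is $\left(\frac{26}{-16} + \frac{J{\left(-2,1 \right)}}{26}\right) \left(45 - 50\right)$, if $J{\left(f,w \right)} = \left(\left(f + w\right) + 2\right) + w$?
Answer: $\frac{805}{104} \approx 7.7404$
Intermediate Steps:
$J{\left(f,w \right)} = 2 + f + 2 w$ ($J{\left(f,w \right)} = \left(2 + f + w\right) + w = 2 + f + 2 w$)
$\left(\frac{26}{-16} + \frac{J{\left(-2,1 \right)}}{26}\right) \left(45 - 50\right) = \left(\frac{26}{-16} + \frac{2 - 2 + 2 \cdot 1}{26}\right) \left(45 - 50\right) = \left(26 \left(- \frac{1}{16}\right) + \left(2 - 2 + 2\right) \frac{1}{26}\right) \left(-5\right) = \left(- \frac{13}{8} + 2 \cdot \frac{1}{26}\right) \left(-5\right) = \left(- \frac{13}{8} + \frac{1}{13}\right) \left(-5\right) = \left(- \frac{161}{104}\right) \left(-5\right) = \frac{805}{104}$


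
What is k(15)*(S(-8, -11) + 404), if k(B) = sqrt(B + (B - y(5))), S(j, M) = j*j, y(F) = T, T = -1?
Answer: 468*sqrt(31) ≈ 2605.7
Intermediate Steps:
y(F) = -1
S(j, M) = j**2
k(B) = sqrt(1 + 2*B) (k(B) = sqrt(B + (B - 1*(-1))) = sqrt(B + (B + 1)) = sqrt(B + (1 + B)) = sqrt(1 + 2*B))
k(15)*(S(-8, -11) + 404) = sqrt(1 + 2*15)*((-8)**2 + 404) = sqrt(1 + 30)*(64 + 404) = sqrt(31)*468 = 468*sqrt(31)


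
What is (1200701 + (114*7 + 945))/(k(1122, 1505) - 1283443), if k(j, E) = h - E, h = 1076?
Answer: -300611/320968 ≈ -0.93658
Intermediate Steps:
k(j, E) = 1076 - E
(1200701 + (114*7 + 945))/(k(1122, 1505) - 1283443) = (1200701 + (114*7 + 945))/((1076 - 1*1505) - 1283443) = (1200701 + (798 + 945))/((1076 - 1505) - 1283443) = (1200701 + 1743)/(-429 - 1283443) = 1202444/(-1283872) = 1202444*(-1/1283872) = -300611/320968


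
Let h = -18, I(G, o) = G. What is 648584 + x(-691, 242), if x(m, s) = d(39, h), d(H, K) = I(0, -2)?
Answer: 648584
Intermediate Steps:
d(H, K) = 0
x(m, s) = 0
648584 + x(-691, 242) = 648584 + 0 = 648584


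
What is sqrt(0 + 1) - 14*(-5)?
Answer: 71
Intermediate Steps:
sqrt(0 + 1) - 14*(-5) = sqrt(1) + 70 = 1 + 70 = 71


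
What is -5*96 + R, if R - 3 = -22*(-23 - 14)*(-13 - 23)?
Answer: -29781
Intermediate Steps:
R = -29301 (R = 3 - 22*(-23 - 14)*(-13 - 23) = 3 - (-814)*(-36) = 3 - 22*1332 = 3 - 29304 = -29301)
-5*96 + R = -5*96 - 29301 = -480 - 29301 = -29781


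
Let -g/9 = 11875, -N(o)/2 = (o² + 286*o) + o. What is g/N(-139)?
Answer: -106875/41144 ≈ -2.5976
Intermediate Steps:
N(o) = -574*o - 2*o² (N(o) = -2*((o² + 286*o) + o) = -2*(o² + 287*o) = -574*o - 2*o²)
g = -106875 (g = -9*11875 = -106875)
g/N(-139) = -106875*1/(278*(287 - 139)) = -106875/((-2*(-139)*148)) = -106875/41144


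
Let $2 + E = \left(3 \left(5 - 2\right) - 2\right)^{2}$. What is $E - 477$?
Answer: $-430$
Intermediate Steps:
$E = 47$ ($E = -2 + \left(3 \left(5 - 2\right) - 2\right)^{2} = -2 + \left(3 \cdot 3 - 2\right)^{2} = -2 + \left(9 - 2\right)^{2} = -2 + 7^{2} = -2 + 49 = 47$)
$E - 477 = 47 - 477 = -430$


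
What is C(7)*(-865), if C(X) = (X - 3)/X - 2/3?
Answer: 1730/21 ≈ 82.381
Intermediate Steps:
C(X) = -2/3 + (-3 + X)/X (C(X) = (-3 + X)/X - 2*1/3 = (-3 + X)/X - 2/3 = -2/3 + (-3 + X)/X)
C(7)*(-865) = ((1/3)*(-9 + 7)/7)*(-865) = ((1/3)*(1/7)*(-2))*(-865) = -2/21*(-865) = 1730/21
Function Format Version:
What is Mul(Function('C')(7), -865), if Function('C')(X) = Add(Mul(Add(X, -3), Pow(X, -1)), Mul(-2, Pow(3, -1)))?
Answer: Rational(1730, 21) ≈ 82.381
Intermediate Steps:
Function('C')(X) = Add(Rational(-2, 3), Mul(Pow(X, -1), Add(-3, X))) (Function('C')(X) = Add(Mul(Add(-3, X), Pow(X, -1)), Mul(-2, Rational(1, 3))) = Add(Mul(Pow(X, -1), Add(-3, X)), Rational(-2, 3)) = Add(Rational(-2, 3), Mul(Pow(X, -1), Add(-3, X))))
Mul(Function('C')(7), -865) = Mul(Mul(Rational(1, 3), Pow(7, -1), Add(-9, 7)), -865) = Mul(Mul(Rational(1, 3), Rational(1, 7), -2), -865) = Mul(Rational(-2, 21), -865) = Rational(1730, 21)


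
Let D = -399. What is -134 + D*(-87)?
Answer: 34579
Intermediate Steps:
-134 + D*(-87) = -134 - 399*(-87) = -134 + 34713 = 34579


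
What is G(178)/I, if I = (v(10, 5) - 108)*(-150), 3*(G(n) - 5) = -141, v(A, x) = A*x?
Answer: -7/1450 ≈ -0.0048276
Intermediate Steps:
G(n) = -42 (G(n) = 5 + (⅓)*(-141) = 5 - 47 = -42)
I = 8700 (I = (10*5 - 108)*(-150) = (50 - 108)*(-150) = -58*(-150) = 8700)
G(178)/I = -42/8700 = -42*1/8700 = -7/1450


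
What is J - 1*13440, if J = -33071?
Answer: -46511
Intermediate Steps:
J - 1*13440 = -33071 - 1*13440 = -33071 - 13440 = -46511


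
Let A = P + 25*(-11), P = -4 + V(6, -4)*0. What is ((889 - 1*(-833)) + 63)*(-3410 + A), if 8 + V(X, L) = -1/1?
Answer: -6584865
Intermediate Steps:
V(X, L) = -9 (V(X, L) = -8 - 1/1 = -8 - 1*1 = -8 - 1 = -9)
P = -4 (P = -4 - 9*0 = -4 + 0 = -4)
A = -279 (A = -4 + 25*(-11) = -4 - 275 = -279)
((889 - 1*(-833)) + 63)*(-3410 + A) = ((889 - 1*(-833)) + 63)*(-3410 - 279) = ((889 + 833) + 63)*(-3689) = (1722 + 63)*(-3689) = 1785*(-3689) = -6584865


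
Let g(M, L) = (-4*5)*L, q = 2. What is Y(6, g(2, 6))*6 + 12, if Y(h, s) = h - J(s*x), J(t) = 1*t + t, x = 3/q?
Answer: 2208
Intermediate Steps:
x = 3/2 ≈ 1.5000
J(t) = 2*t (J(t) = t + t = 2*t)
g(M, L) = -20*L
Y(h, s) = h - 3*s (Y(h, s) = h - 2*s*(3/2) = h - 2*3*s/2 = h - 3*s)
Y(6, g(2, 6))*6 + 12 = (6 - (-60)*6)*6 + 12 = (6 - 3*(-120))*6 + 12 = (6 + 360)*6 + 12 = 366*6 + 12 = 2196 + 12 = 2208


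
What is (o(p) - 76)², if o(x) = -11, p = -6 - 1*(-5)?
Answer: 7569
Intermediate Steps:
p = -1 (p = -6 + 5 = -1)
(o(p) - 76)² = (-11 - 76)² = (-87)² = 7569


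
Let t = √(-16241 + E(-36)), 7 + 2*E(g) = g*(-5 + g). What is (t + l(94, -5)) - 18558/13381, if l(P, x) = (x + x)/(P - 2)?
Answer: -920573/615526 + I*√62026/2 ≈ -1.4956 + 124.53*I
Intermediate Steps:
E(g) = -7/2 + g*(-5 + g)/2 (E(g) = -7/2 + (g*(-5 + g))/2 = -7/2 + g*(-5 + g)/2)
t = I*√62026/2 (t = √(-16241 + (-7/2 + (½)*(-36)² - 5/2*(-36))) = √(-16241 + (-7/2 + (½)*1296 + 90)) = √(-16241 + (-7/2 + 648 + 90)) = √(-16241 + 1469/2) = √(-31013/2) = I*√62026/2 ≈ 124.53*I)
l(P, x) = 2*x/(-2 + P) (l(P, x) = (2*x)/(-2 + P) = 2*x/(-2 + P))
(t + l(94, -5)) - 18558/13381 = (I*√62026/2 + 2*(-5)/(-2 + 94)) - 18558/13381 = (I*√62026/2 + 2*(-5)/92) - 18558*1/13381 = (I*√62026/2 + 2*(-5)*(1/92)) - 18558/13381 = (I*√62026/2 - 5/46) - 18558/13381 = (-5/46 + I*√62026/2) - 18558/13381 = -920573/615526 + I*√62026/2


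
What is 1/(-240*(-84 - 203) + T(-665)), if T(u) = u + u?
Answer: 1/67550 ≈ 1.4804e-5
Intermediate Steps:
T(u) = 2*u
1/(-240*(-84 - 203) + T(-665)) = 1/(-240*(-84 - 203) + 2*(-665)) = 1/(-240*(-287) - 1330) = 1/(68880 - 1330) = 1/67550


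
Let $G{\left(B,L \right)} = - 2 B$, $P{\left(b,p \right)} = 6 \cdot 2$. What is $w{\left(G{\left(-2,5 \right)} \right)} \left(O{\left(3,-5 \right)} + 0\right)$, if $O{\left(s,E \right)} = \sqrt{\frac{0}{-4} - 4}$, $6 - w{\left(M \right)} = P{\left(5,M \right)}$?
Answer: $- 12 i \approx - 12.0 i$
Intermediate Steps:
$P{\left(b,p \right)} = 12$
$w{\left(M \right)} = -6$ ($w{\left(M \right)} = 6 - 12 = -6$)
$O{\left(s,E \right)} = 2 i$ ($O{\left(s,E \right)} = \sqrt{0 \left(- \frac{1}{4}\right) - 4} = \sqrt{0 - 4} = \sqrt{-4} = 2 i$)
$w{\left(G{\left(-2,5 \right)} \right)} \left(O{\left(3,-5 \right)} + 0\right) = - 6 \left(2 i + 0\right) = - 6 \cdot 2 i = - 12 i$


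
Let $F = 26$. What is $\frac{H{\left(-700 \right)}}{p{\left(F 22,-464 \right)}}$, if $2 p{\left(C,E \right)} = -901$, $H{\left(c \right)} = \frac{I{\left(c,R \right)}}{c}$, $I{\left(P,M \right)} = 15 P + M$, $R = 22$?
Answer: $- \frac{5239}{157675} \approx -0.033227$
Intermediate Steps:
$I{\left(P,M \right)} = M + 15 P$
$H{\left(c \right)} = \frac{22 + 15 c}{c}$
$p{\left(C,E \right)} = - \frac{901}{2}$ ($p{\left(C,E \right)} = \frac{1}{2} \left(-901\right) = - \frac{901}{2}$)
$\frac{H{\left(-700 \right)}}{p{\left(F 22,-464 \right)}} = \frac{15 + \frac{22}{-700}}{- \frac{901}{2}} = \left(15 + 22 \left(- \frac{1}{700}\right)\right) \left(- \frac{2}{901}\right) = \left(15 - \frac{11}{350}\right) \left(- \frac{2}{901}\right) = \frac{5239}{350} \left(- \frac{2}{901}\right) = - \frac{5239}{157675}$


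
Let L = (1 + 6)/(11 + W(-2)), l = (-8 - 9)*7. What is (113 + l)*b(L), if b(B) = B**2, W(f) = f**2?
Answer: -98/75 ≈ -1.3067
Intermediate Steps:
l = -119 (l = -17*7 = -119)
L = 7/15 (L = (1 + 6)/(11 + (-2)**2) = 7/(11 + 4) = 7/15 ≈ 0.46667)
(113 + l)*b(L) = (113 - 119)*(7/15)**2 = -6*49/225 = -98/75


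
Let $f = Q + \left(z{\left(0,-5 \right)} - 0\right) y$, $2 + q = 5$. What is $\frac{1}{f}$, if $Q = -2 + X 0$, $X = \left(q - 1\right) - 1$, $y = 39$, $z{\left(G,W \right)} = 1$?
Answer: $\frac{1}{37} \approx 0.027027$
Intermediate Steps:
$q = 3$ ($q = -2 + 5 = 3$)
$X = 1$ ($X = \left(3 - 1\right) - 1 = 2 - 1 = 1$)
$Q = -2$ ($Q = -2 + 1 \cdot 0 = -2 + 0 = -2$)
$f = 37$ ($f = -2 + \left(1 - 0\right) 39 = -2 + \left(1 + 0\right) 39 = -2 + 1 \cdot 39 = -2 + 39 = 37$)
$\frac{1}{f} = \frac{1}{37}$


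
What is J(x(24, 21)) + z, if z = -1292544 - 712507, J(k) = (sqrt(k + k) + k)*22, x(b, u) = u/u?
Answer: -2005029 + 22*sqrt(2) ≈ -2.0050e+6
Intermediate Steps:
x(b, u) = 1
J(k) = 22*k + 22*sqrt(2)*sqrt(k) (J(k) = (sqrt(2*k) + k)*22 = (sqrt(2)*sqrt(k) + k)*22 = (k + sqrt(2)*sqrt(k))*22 = 22*k + 22*sqrt(2)*sqrt(k))
z = -2005051
J(x(24, 21)) + z = (22*1 + 22*sqrt(2)*sqrt(1)) - 2005051 = (22 + 22*sqrt(2)*1) - 2005051 = (22 + 22*sqrt(2)) - 2005051 = -2005029 + 22*sqrt(2)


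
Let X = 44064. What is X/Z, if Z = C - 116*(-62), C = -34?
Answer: 7344/1193 ≈ 6.1559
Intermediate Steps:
Z = 7158 (Z = -34 - 116*(-62) = -34 + 7192 = 7158)
X/Z = 44064/7158 = 44064*(1/7158) = 7344/1193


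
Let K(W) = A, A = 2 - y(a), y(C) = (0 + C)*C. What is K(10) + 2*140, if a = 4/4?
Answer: 281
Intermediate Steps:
a = 1 (a = 4*(1/4) = 1)
y(C) = C**2 (y(C) = C*C = C**2)
A = 1 (A = 2 - 1*1**2 = 2 - 1*1 = 2 - 1 = 1)
K(W) = 1
K(10) + 2*140 = 1 + 2*140 = 1 + 280 = 281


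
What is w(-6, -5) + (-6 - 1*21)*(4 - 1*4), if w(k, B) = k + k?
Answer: -12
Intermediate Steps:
w(k, B) = 2*k
w(-6, -5) + (-6 - 1*21)*(4 - 1*4) = 2*(-6) + (-6 - 1*21)*(4 - 1*4) = -12 + (-6 - 21)*(4 - 4) = -12 - 27*0 = -12 + 0 = -12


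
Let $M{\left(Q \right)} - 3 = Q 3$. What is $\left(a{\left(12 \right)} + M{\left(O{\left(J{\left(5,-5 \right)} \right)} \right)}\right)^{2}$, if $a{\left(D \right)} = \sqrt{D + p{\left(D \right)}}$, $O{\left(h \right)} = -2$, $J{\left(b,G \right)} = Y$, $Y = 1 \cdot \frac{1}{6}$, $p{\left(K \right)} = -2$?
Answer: $\left(3 - \sqrt{10}\right)^{2} \approx 0.026334$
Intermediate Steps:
$Y = \frac{1}{6}$ ($Y = 1 \cdot \frac{1}{6} = \frac{1}{6} \approx 0.16667$)
$J{\left(b,G \right)} = \frac{1}{6}$
$M{\left(Q \right)} = 3 + 3 Q$ ($M{\left(Q \right)} = 3 + Q 3 = 3 + 3 Q$)
$a{\left(D \right)} = \sqrt{-2 + D}$ ($a{\left(D \right)} = \sqrt{D - 2} = \sqrt{-2 + D}$)
$\left(a{\left(12 \right)} + M{\left(O{\left(J{\left(5,-5 \right)} \right)} \right)}\right)^{2} = \left(\sqrt{-2 + 12} + \left(3 + 3 \left(-2\right)\right)\right)^{2} = \left(\sqrt{10} + \left(3 - 6\right)\right)^{2} = \left(\sqrt{10} - 3\right)^{2} = \left(-3 + \sqrt{10}\right)^{2}$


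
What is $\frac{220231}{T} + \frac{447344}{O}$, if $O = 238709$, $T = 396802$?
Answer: $\frac{230078115667}{94720208618} \approx 2.429$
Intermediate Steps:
$\frac{220231}{T} + \frac{447344}{O} = \frac{220231}{396802} + \frac{447344}{238709} = \frac{230078115667}{94720208618}$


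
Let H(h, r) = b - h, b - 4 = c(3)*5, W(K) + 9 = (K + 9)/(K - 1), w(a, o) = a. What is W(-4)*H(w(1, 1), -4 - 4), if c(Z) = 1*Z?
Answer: -180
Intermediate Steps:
c(Z) = Z
W(K) = -9 + (9 + K)/(-1 + K) (W(K) = -9 + (K + 9)/(K - 1) = -9 + (9 + K)/(-1 + K))
b = 19 (b = 4 + 3*5 = 4 + 15 = 19)
H(h, r) = 19 - h
W(-4)*H(w(1, 1), -4 - 4) = (2*(9 - 4*(-4))/(-1 - 4))*(19 - 1*1) = (2*(9 + 16)/(-5))*(19 - 1) = (2*(-⅕)*25)*18 = -10*18 = -180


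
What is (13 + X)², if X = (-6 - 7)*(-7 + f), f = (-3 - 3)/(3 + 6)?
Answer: 114244/9 ≈ 12694.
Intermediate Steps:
f = -⅔ (f = -6/9 = -6*⅑ = -⅔ ≈ -0.66667)
X = 299/3 (X = (-6 - 7)*(-7 - ⅔) = -13*(-23/3) = 299/3 ≈ 99.667)
(13 + X)² = (13 + 299/3)² = (338/3)² = 114244/9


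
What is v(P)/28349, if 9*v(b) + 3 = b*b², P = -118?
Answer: -1643035/255141 ≈ -6.4397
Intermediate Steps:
v(b) = -⅓ + b³/9 (v(b) = -⅓ + (b*b²)/9 = -⅓ + b³/9)
v(P)/28349 = (-⅓ + (⅑)*(-118)³)/28349 = (-⅓ + (⅑)*(-1643032))*(1/28349) = (-⅓ - 1643032/9)*(1/28349) = -1643035/9*1/28349 = -1643035/255141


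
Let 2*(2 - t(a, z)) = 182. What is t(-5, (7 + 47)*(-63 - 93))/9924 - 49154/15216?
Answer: -20381605/6291816 ≈ -3.2394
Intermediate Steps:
t(a, z) = -89 (t(a, z) = 2 - 1/2*182 = 2 - 91 = -89)
t(-5, (7 + 47)*(-63 - 93))/9924 - 49154/15216 = -89/9924 - 49154/15216 = -89*1/9924 - 49154*1/15216 = -89/9924 - 24577/7608 = -20381605/6291816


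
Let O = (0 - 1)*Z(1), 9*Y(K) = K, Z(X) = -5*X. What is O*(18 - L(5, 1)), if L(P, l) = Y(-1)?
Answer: 815/9 ≈ 90.556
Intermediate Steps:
Y(K) = K/9
L(P, l) = -⅑ (L(P, l) = (⅑)*(-1) = -⅑)
O = 5 (O = (0 - 1)*(-5*1) = -1*(-5) = 5)
O*(18 - L(5, 1)) = 5*(18 - 1*(-⅑)) = 5*(18 + ⅑) = 5*(163/9) = 815/9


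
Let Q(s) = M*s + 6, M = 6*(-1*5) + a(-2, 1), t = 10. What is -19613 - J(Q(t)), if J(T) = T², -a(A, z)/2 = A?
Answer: -84129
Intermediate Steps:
a(A, z) = -2*A
M = -26 (M = 6*(-1*5) - 2*(-2) = 6*(-5) + 4 = -30 + 4 = -26)
Q(s) = 6 - 26*s (Q(s) = -26*s + 6 = 6 - 26*s)
-19613 - J(Q(t)) = -19613 - (6 - 26*10)² = -19613 - (6 - 260)² = -19613 - 1*(-254)² = -19613 - 1*64516 = -19613 - 64516 = -84129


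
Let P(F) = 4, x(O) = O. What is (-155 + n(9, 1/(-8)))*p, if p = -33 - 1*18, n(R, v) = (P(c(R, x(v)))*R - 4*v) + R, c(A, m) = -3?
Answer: 11169/2 ≈ 5584.5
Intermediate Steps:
n(R, v) = -4*v + 5*R (n(R, v) = (4*R - 4*v) + R = (-4*v + 4*R) + R = -4*v + 5*R)
p = -51 (p = -33 - 18 = -51)
(-155 + n(9, 1/(-8)))*p = (-155 + (-4/(-8) + 5*9))*(-51) = (-155 + (-4*(-1)/8 + 45))*(-51) = (-155 + (-4*(-⅛) + 45))*(-51) = (-155 + (½ + 45))*(-51) = (-155 + 91/2)*(-51) = -219/2*(-51) = 11169/2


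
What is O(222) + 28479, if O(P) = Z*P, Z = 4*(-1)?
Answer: 27591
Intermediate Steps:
Z = -4
O(P) = -4*P
O(222) + 28479 = -4*222 + 28479 = -888 + 28479 = 27591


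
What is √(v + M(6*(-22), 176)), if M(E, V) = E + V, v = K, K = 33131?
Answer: 5*√1327 ≈ 182.14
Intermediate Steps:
v = 33131
√(v + M(6*(-22), 176)) = √(33131 + (6*(-22) + 176)) = √(33131 + (-132 + 176)) = √(33131 + 44) = √33175 = 5*√1327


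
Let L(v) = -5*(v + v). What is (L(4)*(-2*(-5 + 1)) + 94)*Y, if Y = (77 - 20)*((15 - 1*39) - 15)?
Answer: 502398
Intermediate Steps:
Y = -2223 (Y = 57*((15 - 39) - 15) = 57*(-24 - 15) = 57*(-39) = -2223)
L(v) = -10*v
(L(4)*(-2*(-5 + 1)) + 94)*Y = ((-10*4)*(-2*(-5 + 1)) + 94)*(-2223) = (-(-80)*(-4) + 94)*(-2223) = (-40*8 + 94)*(-2223) = (-320 + 94)*(-2223) = -226*(-2223) = 502398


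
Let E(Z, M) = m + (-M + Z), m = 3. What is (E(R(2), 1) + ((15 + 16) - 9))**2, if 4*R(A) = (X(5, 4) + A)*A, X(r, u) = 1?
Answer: 2601/4 ≈ 650.25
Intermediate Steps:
R(A) = A*(1 + A)/4 (R(A) = ((1 + A)*A)/4 = (A*(1 + A))/4 = A*(1 + A)/4)
E(Z, M) = 3 + Z - M (E(Z, M) = 3 + (-M + Z) = 3 + (Z - M) = 3 + Z - M)
(E(R(2), 1) + ((15 + 16) - 9))**2 = ((3 + (1/4)*2*(1 + 2) - 1*1) + ((15 + 16) - 9))**2 = ((3 + (1/4)*2*3 - 1) + (31 - 9))**2 = ((3 + 3/2 - 1) + 22)**2 = (7/2 + 22)**2 = (51/2)**2 = 2601/4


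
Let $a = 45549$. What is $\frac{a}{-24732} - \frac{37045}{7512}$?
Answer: $- \frac{11651491}{1720248} \approx -6.7731$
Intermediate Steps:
$\frac{a}{-24732} - \frac{37045}{7512} = \frac{45549}{-24732} - \frac{37045}{7512} = 45549 \left(- \frac{1}{24732}\right) - \frac{37045}{7512} = - \frac{1687}{916} - \frac{37045}{7512} = - \frac{11651491}{1720248}$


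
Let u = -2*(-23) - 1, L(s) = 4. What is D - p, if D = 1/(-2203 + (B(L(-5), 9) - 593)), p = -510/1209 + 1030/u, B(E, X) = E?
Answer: -227518123/10126584 ≈ -22.467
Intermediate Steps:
u = 45 (u = 46 - 1 = 45)
p = 81488/3627 (p = -510/1209 + 1030/45 = -510*1/1209 + 1030*(1/45) = -170/403 + 206/9 = 81488/3627 ≈ 22.467)
D = -1/2792 (D = 1/(-2203 + (4 - 593)) = 1/(-2203 - 589) = 1/(-2792) = -1/2792 ≈ -0.00035817)
D - p = -1/2792 - 1*81488/3627 = -1/2792 - 81488/3627 = -227518123/10126584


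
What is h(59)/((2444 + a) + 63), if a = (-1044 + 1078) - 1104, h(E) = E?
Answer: 59/1437 ≈ 0.041058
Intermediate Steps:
a = -1070 (a = 34 - 1104 = -1070)
h(59)/((2444 + a) + 63) = 59/((2444 - 1070) + 63) = 59/(1374 + 63) = 59/1437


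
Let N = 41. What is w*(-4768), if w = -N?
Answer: 195488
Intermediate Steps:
w = -41 (w = -1*41 = -41)
w*(-4768) = -41*(-4768) = 195488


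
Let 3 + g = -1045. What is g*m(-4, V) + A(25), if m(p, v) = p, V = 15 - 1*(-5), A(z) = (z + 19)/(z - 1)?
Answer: 25163/6 ≈ 4193.8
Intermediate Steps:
A(z) = (19 + z)/(-1 + z)
V = 20 (V = 15 + 5 = 20)
g = -1048 (g = -3 - 1045 = -1048)
g*m(-4, V) + A(25) = -1048*(-4) + (19 + 25)/(-1 + 25) = 4192 + 44/24 = 4192 + (1/24)*44 = 4192 + 11/6 = 25163/6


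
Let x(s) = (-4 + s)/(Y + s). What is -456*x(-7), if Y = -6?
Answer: -5016/13 ≈ -385.85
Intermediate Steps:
x(s) = (-4 + s)/(-6 + s)
-456*x(-7) = -456*(-4 - 7)/(-6 - 7) = -456*(-11)/(-13) = -(-456)*(-11)/13 = -456*11/13 = -5016/13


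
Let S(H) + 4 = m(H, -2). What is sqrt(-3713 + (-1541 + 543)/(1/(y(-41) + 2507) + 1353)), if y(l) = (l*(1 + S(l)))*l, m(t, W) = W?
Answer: I*sqrt(4826364943888541)/1139999 ≈ 60.94*I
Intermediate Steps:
S(H) = -6 (S(H) = -4 - 2 = -6)
y(l) = -5*l**2 (y(l) = (l*(1 - 6))*l = (l*(-5))*l = (-5*l)*l = -5*l**2)
sqrt(-3713 + (-1541 + 543)/(1/(y(-41) + 2507) + 1353)) = sqrt(-3713 + (-1541 + 543)/(1/(-5*(-41)**2 + 2507) + 1353)) = sqrt(-3713 - 998/(1/(-5*1681 + 2507) + 1353)) = sqrt(-3713 - 998/(1/(-8405 + 2507) + 1353)) = sqrt(-3713 - 998/(1/(-5898) + 1353)) = sqrt(-3713 - 998/(-1/5898 + 1353)) = sqrt(-3713 - 998/7979993/5898) = sqrt(-3713 - 998*5898/7979993) = sqrt(-3713 - 5886204/7979993) = sqrt(-29635600213/7979993) = I*sqrt(4826364943888541)/1139999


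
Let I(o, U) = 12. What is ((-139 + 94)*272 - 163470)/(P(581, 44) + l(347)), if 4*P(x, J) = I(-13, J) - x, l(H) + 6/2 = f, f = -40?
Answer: 234280/247 ≈ 948.50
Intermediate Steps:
l(H) = -43 (l(H) = -3 - 40 = -43)
P(x, J) = 3 - x/4 (P(x, J) = (12 - x)/4 = 3 - x/4)
((-139 + 94)*272 - 163470)/(P(581, 44) + l(347)) = ((-139 + 94)*272 - 163470)/((3 - 1/4*581) - 43) = (-45*272 - 163470)/((3 - 581/4) - 43) = (-12240 - 163470)/(-569/4 - 43) = -175710/(-741/4) = -175710*(-4/741) = 234280/247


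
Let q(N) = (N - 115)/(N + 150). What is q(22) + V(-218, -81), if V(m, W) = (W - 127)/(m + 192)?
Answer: 1283/172 ≈ 7.4593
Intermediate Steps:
q(N) = (-115 + N)/(150 + N)
V(m, W) = (-127 + W)/(192 + m)
q(22) + V(-218, -81) = (-115 + 22)/(150 + 22) + (-127 - 81)/(192 - 218) = -93/172 - 208/(-26) = (1/172)*(-93) - 1/26*(-208) = -93/172 + 8 = 1283/172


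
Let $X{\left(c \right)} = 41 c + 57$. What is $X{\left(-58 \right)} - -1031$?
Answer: $-1290$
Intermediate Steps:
$X{\left(c \right)} = 57 + 41 c$
$X{\left(-58 \right)} - -1031 = \left(57 + 41 \left(-58\right)\right) - -1031 = \left(57 - 2378\right) + 1031 = -2321 + 1031 = -1290$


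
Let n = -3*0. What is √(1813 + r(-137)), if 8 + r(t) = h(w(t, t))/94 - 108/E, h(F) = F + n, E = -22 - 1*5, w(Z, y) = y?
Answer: √15971446/94 ≈ 42.515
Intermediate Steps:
E = -27 (E = -22 - 5 = -27)
n = 0
h(F) = F (h(F) = F + 0 = F)
r(t) = -4 + t/94 (r(t) = -8 + (t/94 - 108/(-27)) = -8 + (t*(1/94) - 108*(-1/27)) = -8 + (t/94 + 4) = -8 + (4 + t/94) = -4 + t/94)
√(1813 + r(-137)) = √(1813 + (-4 + (1/94)*(-137))) = √(1813 + (-4 - 137/94)) = √(1813 - 513/94) = √(169909/94) = √15971446/94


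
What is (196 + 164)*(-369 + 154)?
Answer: -77400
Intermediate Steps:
(196 + 164)*(-369 + 154) = 360*(-215) = -77400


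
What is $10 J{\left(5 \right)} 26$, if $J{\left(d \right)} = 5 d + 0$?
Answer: $6500$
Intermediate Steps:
$J{\left(d \right)} = 5 d$
$10 J{\left(5 \right)} 26 = 10 \cdot 5 \cdot 5 \cdot 26 = 10 \cdot 25 \cdot 26 = 250 \cdot 26 = 6500$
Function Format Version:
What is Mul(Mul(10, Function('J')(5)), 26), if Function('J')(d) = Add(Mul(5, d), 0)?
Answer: 6500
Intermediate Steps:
Function('J')(d) = Mul(5, d)
Mul(Mul(10, Function('J')(5)), 26) = Mul(Mul(10, Mul(5, 5)), 26) = Mul(Mul(10, 25), 26) = Mul(250, 26) = 6500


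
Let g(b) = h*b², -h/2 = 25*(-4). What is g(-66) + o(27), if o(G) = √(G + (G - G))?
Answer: 871200 + 3*√3 ≈ 8.7121e+5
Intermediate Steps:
h = 200 (h = -50*(-4) = -2*(-100) = 200)
g(b) = 200*b²
o(G) = √G (o(G) = √(G + 0) = √G)
g(-66) + o(27) = 200*(-66)² + √27 = 200*4356 + 3*√3 = 871200 + 3*√3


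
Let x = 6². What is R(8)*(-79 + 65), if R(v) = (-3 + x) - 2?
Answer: -434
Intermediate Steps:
x = 36
R(v) = 31 (R(v) = (-3 + 36) - 2 = 33 - 2 = 31)
R(8)*(-79 + 65) = 31*(-79 + 65) = 31*(-14) = -434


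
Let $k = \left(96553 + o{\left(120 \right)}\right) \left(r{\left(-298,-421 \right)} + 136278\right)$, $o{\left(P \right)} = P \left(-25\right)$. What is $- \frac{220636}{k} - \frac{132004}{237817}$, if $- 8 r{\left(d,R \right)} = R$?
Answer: $- \frac{13469198642799636}{24265208521591645} \approx -0.55508$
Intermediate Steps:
$o{\left(P \right)} = - 25 P$
$r{\left(d,R \right)} = - \frac{R}{8}$
$k = \frac{102033111685}{8}$ ($k = \left(96553 - 3000\right) \left(\left(- \frac{1}{8}\right) \left(-421\right) + 136278\right) = \left(96553 - 3000\right) \left(\frac{421}{8} + 136278\right) = 93553 \cdot \frac{1090645}{8} = \frac{102033111685}{8} \approx 1.2754 \cdot 10^{10}$)
$- \frac{220636}{k} - \frac{132004}{237817} = - \frac{220636}{\frac{102033111685}{8}} - \frac{132004}{237817} = \left(-220636\right) \frac{8}{102033111685} - \frac{132004}{237817} = - \frac{1765088}{102033111685} - \frac{132004}{237817} = - \frac{13469198642799636}{24265208521591645}$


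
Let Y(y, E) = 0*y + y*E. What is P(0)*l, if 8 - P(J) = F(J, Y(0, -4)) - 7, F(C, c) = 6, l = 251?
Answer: 2259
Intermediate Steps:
Y(y, E) = E*y (Y(y, E) = 0 + E*y = E*y)
P(J) = 9 (P(J) = 8 - (6 - 7) = 8 - 1*(-1) = 8 + 1 = 9)
P(0)*l = 9*251 = 2259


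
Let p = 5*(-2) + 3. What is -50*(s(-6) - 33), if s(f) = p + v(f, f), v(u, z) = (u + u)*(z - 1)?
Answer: -2200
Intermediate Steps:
v(u, z) = 2*u*(-1 + z) (v(u, z) = (2*u)*(-1 + z) = 2*u*(-1 + z))
p = -7 (p = -10 + 3 = -7)
s(f) = -7 + 2*f*(-1 + f)
-50*(s(-6) - 33) = -50*((-7 + 2*(-6)*(-1 - 6)) - 33) = -50*((-7 + 2*(-6)*(-7)) - 33) = -50*((-7 + 84) - 33) = -50*(77 - 33) = -50*44 = -2200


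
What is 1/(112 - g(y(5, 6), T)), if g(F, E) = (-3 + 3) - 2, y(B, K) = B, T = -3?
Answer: 1/114 ≈ 0.0087719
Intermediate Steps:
g(F, E) = -2 (g(F, E) = 0 - 2 = -2)
1/(112 - g(y(5, 6), T)) = 1/(112 - 1*(-2)) = 1/(112 + 2) = 1/114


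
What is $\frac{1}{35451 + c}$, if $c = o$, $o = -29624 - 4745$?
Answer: $\frac{1}{1082} \approx 0.00092421$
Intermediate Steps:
$o = -34369$
$c = -34369$
$\frac{1}{35451 + c} = \frac{1}{35451 - 34369} = \frac{1}{1082}$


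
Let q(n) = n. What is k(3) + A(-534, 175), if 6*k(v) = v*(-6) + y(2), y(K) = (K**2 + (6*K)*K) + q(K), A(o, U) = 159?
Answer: 161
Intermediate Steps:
y(K) = K + 7*K**2 (y(K) = (K**2 + (6*K)*K) + K = (K**2 + 6*K**2) + K = 7*K**2 + K = K + 7*K**2)
k(v) = 5 - v (k(v) = (v*(-6) + 2*(1 + 7*2))/6 = (-6*v + 2*(1 + 14))/6 = (-6*v + 2*15)/6 = (-6*v + 30)/6 = (30 - 6*v)/6 = 5 - v)
k(3) + A(-534, 175) = (5 - 1*3) + 159 = (5 - 3) + 159 = 2 + 159 = 161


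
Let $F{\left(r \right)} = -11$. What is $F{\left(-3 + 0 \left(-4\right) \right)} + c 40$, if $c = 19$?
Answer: $749$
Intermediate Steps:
$F{\left(-3 + 0 \left(-4\right) \right)} + c 40 = -11 + 19 \cdot 40 = -11 + 760 = 749$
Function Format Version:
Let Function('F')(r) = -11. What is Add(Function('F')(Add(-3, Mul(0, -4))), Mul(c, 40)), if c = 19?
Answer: 749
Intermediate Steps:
Add(Function('F')(Add(-3, Mul(0, -4))), Mul(c, 40)) = Add(-11, Mul(19, 40)) = Add(-11, 760) = 749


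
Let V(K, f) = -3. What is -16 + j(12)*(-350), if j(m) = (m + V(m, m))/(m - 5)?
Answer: -466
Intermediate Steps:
j(m) = (-3 + m)/(-5 + m) (j(m) = (m - 3)/(m - 5) = (-3 + m)/(-5 + m))
-16 + j(12)*(-350) = -16 + ((-3 + 12)/(-5 + 12))*(-350) = -16 + (9/7)*(-350) = -16 - 450 = -466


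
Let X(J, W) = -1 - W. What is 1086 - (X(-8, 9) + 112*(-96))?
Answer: 11848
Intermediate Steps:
1086 - (X(-8, 9) + 112*(-96)) = 1086 - ((-1 - 1*9) + 112*(-96)) = 1086 - ((-1 - 9) - 10752) = 1086 - (-10 - 10752) = 1086 - 1*(-10762) = 1086 + 10762 = 11848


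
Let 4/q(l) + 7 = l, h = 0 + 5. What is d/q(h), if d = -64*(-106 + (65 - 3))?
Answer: -1408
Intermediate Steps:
h = 5
q(l) = 4/(-7 + l)
d = 2816 (d = -64*(-106 + 62) = -64*(-44) = 2816)
d/q(h) = 2816/(4/(-7 + 5)) = 2816/(4/(-2)) = 2816/(4*(-½)) = 2816/(-2) = -½*2816 = -1408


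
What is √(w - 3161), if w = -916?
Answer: 3*I*√453 ≈ 63.851*I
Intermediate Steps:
√(w - 3161) = √(-916 - 3161) = √(-4077) = 3*I*√453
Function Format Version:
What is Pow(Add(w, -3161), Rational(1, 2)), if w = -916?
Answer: Mul(3, I, Pow(453, Rational(1, 2))) ≈ Mul(63.851, I)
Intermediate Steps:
Pow(Add(w, -3161), Rational(1, 2)) = Pow(Add(-916, -3161), Rational(1, 2)) = Pow(-4077, Rational(1, 2)) = Mul(3, I, Pow(453, Rational(1, 2)))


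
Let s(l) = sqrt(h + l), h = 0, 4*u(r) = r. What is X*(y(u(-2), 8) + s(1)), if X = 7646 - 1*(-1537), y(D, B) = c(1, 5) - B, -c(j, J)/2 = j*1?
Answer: -82647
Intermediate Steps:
c(j, J) = -2*j
u(r) = r/4
y(D, B) = -2 - B (y(D, B) = -2*1 - B = -2 - B)
s(l) = sqrt(l) (s(l) = sqrt(0 + l) = sqrt(l))
X = 9183 (X = 7646 + 1537 = 9183)
X*(y(u(-2), 8) + s(1)) = 9183*((-2 - 1*8) + sqrt(1)) = 9183*((-2 - 8) + 1) = 9183*(-10 + 1) = 9183*(-9) = -82647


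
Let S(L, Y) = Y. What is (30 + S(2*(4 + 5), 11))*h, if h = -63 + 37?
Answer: -1066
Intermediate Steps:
h = -26
(30 + S(2*(4 + 5), 11))*h = (30 + 11)*(-26) = 41*(-26) = -1066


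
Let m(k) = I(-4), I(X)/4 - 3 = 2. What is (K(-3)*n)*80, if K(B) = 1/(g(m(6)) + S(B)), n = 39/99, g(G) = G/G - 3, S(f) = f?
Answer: -208/33 ≈ -6.3030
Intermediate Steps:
I(X) = 20 (I(X) = 12 + 4*2 = 12 + 8 = 20)
m(k) = 20
g(G) = -2 (g(G) = 1 - 3 = -2)
n = 13/33 (n = 39*(1/99) = 13/33 ≈ 0.39394)
K(B) = 1/(-2 + B)
(K(-3)*n)*80 = ((13/33)/(-2 - 3))*80 = ((13/33)/(-5))*80 = -⅕*13/33*80 = -13/165*80 = -208/33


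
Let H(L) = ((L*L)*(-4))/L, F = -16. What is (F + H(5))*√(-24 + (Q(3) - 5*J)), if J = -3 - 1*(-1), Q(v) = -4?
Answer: -108*I*√2 ≈ -152.74*I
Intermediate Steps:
J = -2 (J = -3 + 1 = -2)
H(L) = -4*L (H(L) = (L²*(-4))/L = (-4*L²)/L = -4*L)
(F + H(5))*√(-24 + (Q(3) - 5*J)) = (-16 - 4*5)*√(-24 + (-4 - 5*(-2))) = (-16 - 20)*√(-24 + (-4 + 10)) = -36*√(-24 + 6) = -108*I*√2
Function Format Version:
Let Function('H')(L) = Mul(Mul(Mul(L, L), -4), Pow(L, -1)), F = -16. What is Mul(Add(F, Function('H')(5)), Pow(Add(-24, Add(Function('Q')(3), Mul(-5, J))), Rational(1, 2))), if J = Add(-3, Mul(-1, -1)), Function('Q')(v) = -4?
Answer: Mul(-108, I, Pow(2, Rational(1, 2))) ≈ Mul(-152.74, I)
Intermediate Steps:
J = -2 (J = Add(-3, 1) = -2)
Function('H')(L) = Mul(-4, L) (Function('H')(L) = Mul(Mul(Pow(L, 2), -4), Pow(L, -1)) = Mul(Mul(-4, Pow(L, 2)), Pow(L, -1)) = Mul(-4, L))
Mul(Add(F, Function('H')(5)), Pow(Add(-24, Add(Function('Q')(3), Mul(-5, J))), Rational(1, 2))) = Mul(Add(-16, Mul(-4, 5)), Pow(Add(-24, Add(-4, Mul(-5, -2))), Rational(1, 2))) = Mul(Add(-16, -20), Pow(Add(-24, Add(-4, 10)), Rational(1, 2))) = Mul(-36, Pow(Add(-24, 6), Rational(1, 2))) = Mul(-36, Pow(-18, Rational(1, 2))) = Mul(-36, Mul(3, I, Pow(2, Rational(1, 2)))) = Mul(-108, I, Pow(2, Rational(1, 2)))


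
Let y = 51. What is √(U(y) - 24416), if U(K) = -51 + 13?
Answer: I*√24454 ≈ 156.38*I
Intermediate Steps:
U(K) = -38
√(U(y) - 24416) = √(-38 - 24416) = √(-24454) = I*√24454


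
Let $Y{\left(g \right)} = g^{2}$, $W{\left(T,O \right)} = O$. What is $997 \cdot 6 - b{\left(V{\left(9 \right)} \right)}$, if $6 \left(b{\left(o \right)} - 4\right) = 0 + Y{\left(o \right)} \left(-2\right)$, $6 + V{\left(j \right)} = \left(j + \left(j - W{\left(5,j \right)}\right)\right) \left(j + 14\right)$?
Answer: $19445$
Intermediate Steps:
$V{\left(j \right)} = -6 + j \left(14 + j\right)$ ($V{\left(j \right)} = -6 + \left(j + \left(j - j\right)\right) \left(j + 14\right) = -6 + \left(j + 0\right) \left(14 + j\right) = -6 + j \left(14 + j\right)$)
$b{\left(o \right)} = 4 - \frac{o^{2}}{3}$ ($b{\left(o \right)} = 4 + \frac{0 + o^{2} \left(-2\right)}{6} = 4 + \frac{0 - 2 o^{2}}{6} = 4 + \frac{\left(-2\right) o^{2}}{6} = 4 - \frac{o^{2}}{3}$)
$997 \cdot 6 - b{\left(V{\left(9 \right)} \right)} = 997 \cdot 6 - \left(4 - \frac{\left(-6 + 9^{2} + 14 \cdot 9\right)^{2}}{3}\right) = 5982 - \left(4 - \frac{\left(-6 + 81 + 126\right)^{2}}{3}\right) = 5982 - \left(4 - \frac{201^{2}}{3}\right) = 5982 - \left(4 - 13467\right) = 5982 - -13463 = 5982 + 13463 = 19445$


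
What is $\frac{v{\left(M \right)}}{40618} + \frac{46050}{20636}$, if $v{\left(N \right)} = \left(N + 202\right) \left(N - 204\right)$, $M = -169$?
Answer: $\frac{202056297}{104774131} \approx 1.9285$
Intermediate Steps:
$v{\left(N \right)} = \left(-204 + N\right) \left(202 + N\right)$ ($v{\left(N \right)} = \left(202 + N\right) \left(-204 + N\right) = \left(-204 + N\right) \left(202 + N\right)$)
$\frac{v{\left(M \right)}}{40618} + \frac{46050}{20636} = \frac{-41208 + \left(-169\right)^{2} - -338}{40618} + \frac{46050}{20636} = \left(-41208 + 28561 + 338\right) \frac{1}{40618} + 46050 \cdot \frac{1}{20636} = \left(-12309\right) \frac{1}{40618} + \frac{23025}{10318} = - \frac{12309}{40618} + \frac{23025}{10318} = \frac{202056297}{104774131}$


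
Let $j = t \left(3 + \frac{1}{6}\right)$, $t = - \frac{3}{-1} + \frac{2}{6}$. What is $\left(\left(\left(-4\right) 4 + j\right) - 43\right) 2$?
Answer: $- \frac{872}{9} \approx -96.889$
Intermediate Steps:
$t = \frac{10}{3}$ ($t = \left(-3\right) \left(-1\right) + 2 \cdot \frac{1}{6} = 3 + \frac{1}{3} = \frac{10}{3} \approx 3.3333$)
$j = \frac{95}{9}$ ($j = \frac{10 \left(3 + \frac{1}{6}\right)}{3} = \frac{10}{3} \cdot \frac{19}{6} = \frac{95}{9} \approx 10.556$)
$\left(\left(\left(-4\right) 4 + j\right) - 43\right) 2 = \left(\left(\left(-4\right) 4 + \frac{95}{9}\right) - 43\right) 2 = \left(\left(-16 + \frac{95}{9}\right) - 43\right) 2 = \left(- \frac{49}{9} - 43\right) 2 = \left(- \frac{436}{9}\right) 2 = - \frac{872}{9}$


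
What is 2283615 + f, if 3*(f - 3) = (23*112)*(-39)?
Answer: 2250130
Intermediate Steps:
f = -33485 (f = 3 + ((23*112)*(-39))/3 = 3 + (2576*(-39))/3 = 3 + (⅓)*(-100464) = 3 - 33488 = -33485)
2283615 + f = 2283615 - 33485 = 2250130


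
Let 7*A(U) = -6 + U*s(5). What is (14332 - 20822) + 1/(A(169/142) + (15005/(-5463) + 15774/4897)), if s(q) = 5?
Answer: -11521001839108/1775778223 ≈ -6487.9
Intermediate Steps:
A(U) = -6/7 + 5*U/7 (A(U) = (-6 + U*5)/7 = (-6 + 5*U)/7 = -6/7 + 5*U/7)
(14332 - 20822) + 1/(A(169/142) + (15005/(-5463) + 15774/4897)) = (14332 - 20822) + 1/((-6/7 + 5*(169/142)/7) + (15005/(-5463) + 15774/4897)) = -6490 + 1/((-6/7 + 5*(169*(1/142))/7) + (15005*(-1/5463) + 15774*(1/4897))) = -6490 + 1/((-6/7 + (5/7)*(169/142)) + (-15005/5463 + 15774/4897)) = -6490 + 1/((-6/7 + 845/994) + 12693877/26752311) = -6490 + 1/(-1/142 + 12693877/26752311) = -6490 + 1/(1775778223/3798828162) = -6490 + 3798828162/1775778223 = -11521001839108/1775778223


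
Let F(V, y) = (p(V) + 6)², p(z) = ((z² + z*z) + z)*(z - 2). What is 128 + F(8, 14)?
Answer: 675812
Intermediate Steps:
p(z) = (-2 + z)*(z + 2*z²) (p(z) = ((z² + z²) + z)*(-2 + z) = (2*z² + z)*(-2 + z) = (z + 2*z²)*(-2 + z) = (-2 + z)*(z + 2*z²))
F(V, y) = (6 + V*(-2 - 3*V + 2*V²))² (F(V, y) = (V*(-2 - 3*V + 2*V²) + 6)² = (6 + V*(-2 - 3*V + 2*V²))²)
128 + F(8, 14) = 128 + (-6 + 8*(2 - 2*8² + 3*8))² = 128 + (-6 + 8*(2 - 2*64 + 24))² = 128 + (-6 + 8*(2 - 128 + 24))² = 128 + (-6 + 8*(-102))² = 128 + (-6 - 816)² = 128 + (-822)² = 128 + 675684 = 675812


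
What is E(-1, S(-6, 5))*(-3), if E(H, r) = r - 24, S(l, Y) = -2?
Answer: 78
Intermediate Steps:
E(H, r) = -24 + r
E(-1, S(-6, 5))*(-3) = (-24 - 2)*(-3) = -26*(-3) = 78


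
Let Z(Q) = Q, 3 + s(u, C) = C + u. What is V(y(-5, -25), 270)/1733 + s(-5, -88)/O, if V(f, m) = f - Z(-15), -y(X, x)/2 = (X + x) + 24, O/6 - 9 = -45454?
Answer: 1254743/78756185 ≈ 0.015932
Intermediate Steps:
s(u, C) = -3 + C + u (s(u, C) = -3 + (C + u) = -3 + C + u)
O = -272670 (O = 54 + 6*(-45454) = 54 - 272724 = -272670)
y(X, x) = -48 - 2*X - 2*x (y(X, x) = -2*((X + x) + 24) = -2*(24 + X + x) = -48 - 2*X - 2*x)
V(f, m) = 15 + f (V(f, m) = f - 1*(-15) = f + 15 = 15 + f)
V(y(-5, -25), 270)/1733 + s(-5, -88)/O = (15 + (-48 - 2*(-5) - 2*(-25)))/1733 + (-3 - 88 - 5)/(-272670) = (15 + (-48 + 10 + 50))*(1/1733) - 96*(-1/272670) = (15 + 12)*(1/1733) + 16/45445 = 27*(1/1733) + 16/45445 = 27/1733 + 16/45445 = 1254743/78756185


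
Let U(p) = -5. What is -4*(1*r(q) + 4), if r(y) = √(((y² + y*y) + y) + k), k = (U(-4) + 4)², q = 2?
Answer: -16 - 4*√11 ≈ -29.267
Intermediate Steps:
k = 1 (k = (-5 + 4)² = (-1)² = 1)
r(y) = √(1 + y + 2*y²) (r(y) = √(((y² + y*y) + y) + 1) = √(((y² + y²) + y) + 1) = √((2*y² + y) + 1) = √((y + 2*y²) + 1) = √(1 + y + 2*y²))
-4*(1*r(q) + 4) = -4*(1*√(1 + 2 + 2*2²) + 4) = -4*(1*√(1 + 2 + 2*4) + 4) = -4*(1*√(1 + 2 + 8) + 4) = -4*(1*√11 + 4) = -4*(√11 + 4) = -4*(4 + √11) = -16 - 4*√11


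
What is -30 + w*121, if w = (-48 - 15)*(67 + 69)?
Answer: -1036758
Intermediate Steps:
w = -8568 (w = -63*136 = -8568)
-30 + w*121 = -30 - 8568*121 = -30 - 1036728 = -1036758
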